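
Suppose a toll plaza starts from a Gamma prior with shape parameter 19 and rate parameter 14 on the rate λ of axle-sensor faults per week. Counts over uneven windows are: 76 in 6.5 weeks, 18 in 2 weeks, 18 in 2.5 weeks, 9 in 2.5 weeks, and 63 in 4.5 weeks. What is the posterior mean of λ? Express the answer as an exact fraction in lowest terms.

203/32

Total count: 76 + 18 + 18 + 9 + 63 = 184.
Total exposure: 6.5 + 2 + 2.5 + 2.5 + 4.5 = 18 weeks.
The Gamma prior is conjugate for the Poisson rate, so λ | data ~ Gamma(19+184, 14+18) = Gamma(203, 32).
Posterior mean = α'/β' = 203/32.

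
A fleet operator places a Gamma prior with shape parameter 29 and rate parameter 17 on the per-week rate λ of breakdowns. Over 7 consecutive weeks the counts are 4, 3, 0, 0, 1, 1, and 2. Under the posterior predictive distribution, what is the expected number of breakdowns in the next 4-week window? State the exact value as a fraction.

20/3

Total count: 4 + 3 + 0 + 0 + 1 + 1 + 2 = 11.
Total exposure: 7 weeks.
The Gamma prior is conjugate for the Poisson rate, so λ | data ~ Gamma(29+11, 17+7) = Gamma(40, 24).
Predictive mean over a 4-week window = T·E[λ|data] = 4·40/24 = 20/3.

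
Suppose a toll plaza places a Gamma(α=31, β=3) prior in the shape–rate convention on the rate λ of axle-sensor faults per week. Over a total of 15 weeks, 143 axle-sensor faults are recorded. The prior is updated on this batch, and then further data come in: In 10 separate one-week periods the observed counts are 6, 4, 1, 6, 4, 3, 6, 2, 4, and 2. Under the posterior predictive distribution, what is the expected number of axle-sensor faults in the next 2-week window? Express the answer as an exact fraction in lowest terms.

106/7

Total count 143 over total exposure 15 weeks.
After the first batch: Gamma(31 + 143, 3 + 15) = Gamma(174, 18).
Total count: 6 + 4 + 1 + 6 + 4 + 3 + 6 + 2 + 4 + 2 = 38.
Total exposure: 10 weeks.
After the second batch: Gamma(174 + 38, 18 + 10) = Gamma(212, 28).
Predictive mean over a 2-week window = T·E[λ|data] = 2·212/28 = 106/7.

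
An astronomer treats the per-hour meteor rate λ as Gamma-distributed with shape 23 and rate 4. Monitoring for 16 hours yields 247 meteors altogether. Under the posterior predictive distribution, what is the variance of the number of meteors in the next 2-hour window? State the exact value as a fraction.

Total count 247 over total exposure 16 hours.
Posterior: α' = 23 + 247 = 270, β' = 4 + 16 = 20.
The posterior predictive for a window of length T is Negative Binomial with variance T·α'·(β'+T)/β'² = 2·270·22/400 = 297/10.

297/10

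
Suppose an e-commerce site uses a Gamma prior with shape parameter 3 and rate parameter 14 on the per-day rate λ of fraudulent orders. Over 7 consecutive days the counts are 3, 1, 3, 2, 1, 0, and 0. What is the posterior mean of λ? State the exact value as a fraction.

13/21

Total count: 3 + 1 + 3 + 2 + 1 + 0 + 0 = 10.
Total exposure: 7 days.
Conjugate update: add total count to the shape and total exposure to the rate, giving Gamma(13, 21).
Posterior mean = α'/β' = 13/21.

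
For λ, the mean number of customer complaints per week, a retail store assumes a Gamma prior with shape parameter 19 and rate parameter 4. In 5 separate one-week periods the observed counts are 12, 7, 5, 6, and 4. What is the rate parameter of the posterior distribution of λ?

Total count: 12 + 7 + 5 + 6 + 4 = 34.
Total exposure: 5 weeks.
The Gamma prior is conjugate for the Poisson rate, so λ | data ~ Gamma(19+34, 4+5) = Gamma(53, 9).

9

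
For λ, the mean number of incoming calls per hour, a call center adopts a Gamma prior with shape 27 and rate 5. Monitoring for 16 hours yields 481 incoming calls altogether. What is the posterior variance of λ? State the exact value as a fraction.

Total count 481 over total exposure 16 hours.
The Gamma prior is conjugate for the Poisson rate, so λ | data ~ Gamma(27+481, 5+16) = Gamma(508, 21).
Posterior variance = α'/β'² = 508/441.

508/441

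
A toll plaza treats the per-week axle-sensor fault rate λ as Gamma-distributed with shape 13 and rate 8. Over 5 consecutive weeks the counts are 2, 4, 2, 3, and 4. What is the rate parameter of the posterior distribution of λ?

13

Total count: 2 + 4 + 2 + 3 + 4 = 15.
Total exposure: 5 weeks.
By Gamma–Poisson conjugacy, the posterior is Gamma(α + Σx, β + Σt) = Gamma(13 + 15, 8 + 5) = Gamma(28, 13).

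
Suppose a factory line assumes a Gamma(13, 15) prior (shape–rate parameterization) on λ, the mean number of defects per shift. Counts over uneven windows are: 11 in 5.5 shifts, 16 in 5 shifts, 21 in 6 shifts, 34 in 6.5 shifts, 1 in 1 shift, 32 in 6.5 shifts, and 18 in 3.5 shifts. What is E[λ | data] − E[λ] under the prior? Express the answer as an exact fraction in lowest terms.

1553/735

Total count: 11 + 16 + 21 + 34 + 1 + 32 + 18 = 133.
Total exposure: 5.5 + 5 + 6 + 6.5 + 1 + 6.5 + 3.5 = 34 shifts.
By Gamma–Poisson conjugacy, the posterior is Gamma(α + Σx, β + Σt) = Gamma(13 + 133, 15 + 34) = Gamma(146, 49).
Posterior mean = 146/49 = 146/49; prior mean = 13/15 = 13/15. Difference = 146/49 − 13/15 = 1553/735.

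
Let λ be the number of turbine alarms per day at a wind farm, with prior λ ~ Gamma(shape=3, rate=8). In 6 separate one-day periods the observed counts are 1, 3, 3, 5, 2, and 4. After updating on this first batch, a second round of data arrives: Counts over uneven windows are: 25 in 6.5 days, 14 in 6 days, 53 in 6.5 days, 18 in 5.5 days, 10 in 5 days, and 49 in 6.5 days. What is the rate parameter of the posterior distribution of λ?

Total count: 1 + 3 + 3 + 5 + 2 + 4 = 18.
Total exposure: 6 days.
After the first batch: Gamma(3 + 18, 8 + 6) = Gamma(21, 14).
Total count: 25 + 14 + 53 + 18 + 10 + 49 = 169.
Total exposure: 6.5 + 6 + 6.5 + 5.5 + 5 + 6.5 = 36 days.
After the second batch: Gamma(21 + 169, 14 + 36) = Gamma(190, 50).

50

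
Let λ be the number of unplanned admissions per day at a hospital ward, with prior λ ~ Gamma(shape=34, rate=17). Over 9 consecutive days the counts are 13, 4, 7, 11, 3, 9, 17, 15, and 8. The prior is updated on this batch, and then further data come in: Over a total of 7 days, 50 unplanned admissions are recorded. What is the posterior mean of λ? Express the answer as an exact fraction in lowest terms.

Total count: 13 + 4 + 7 + 11 + 3 + 9 + 17 + 15 + 8 = 87.
Total exposure: 9 days.
After the first batch: Gamma(34 + 87, 17 + 9) = Gamma(121, 26).
Total count 50 over total exposure 7 days.
After the second batch: Gamma(121 + 50, 26 + 7) = Gamma(171, 33).
Posterior mean = α'/β' = 171/33 = 57/11.

57/11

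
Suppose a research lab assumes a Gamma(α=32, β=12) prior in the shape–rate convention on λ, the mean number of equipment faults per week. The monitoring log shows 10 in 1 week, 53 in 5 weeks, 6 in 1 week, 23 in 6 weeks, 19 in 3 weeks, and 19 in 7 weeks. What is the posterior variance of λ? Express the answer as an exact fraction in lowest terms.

162/1225

Total count: 10 + 53 + 6 + 23 + 19 + 19 = 130.
Total exposure: 1 + 5 + 1 + 6 + 3 + 7 = 23 weeks.
By Gamma–Poisson conjugacy, the posterior is Gamma(α + Σx, β + Σt) = Gamma(32 + 130, 12 + 23) = Gamma(162, 35).
Posterior variance = α'/β'² = 162/1225.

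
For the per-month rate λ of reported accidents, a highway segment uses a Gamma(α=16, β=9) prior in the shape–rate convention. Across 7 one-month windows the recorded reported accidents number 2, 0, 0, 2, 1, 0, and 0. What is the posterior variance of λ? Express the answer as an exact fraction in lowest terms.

Total count: 2 + 0 + 0 + 2 + 1 + 0 + 0 = 5.
Total exposure: 7 months.
Posterior: α' = 16 + 5 = 21, β' = 9 + 7 = 16.
Posterior variance = α'/β'² = 21/256.

21/256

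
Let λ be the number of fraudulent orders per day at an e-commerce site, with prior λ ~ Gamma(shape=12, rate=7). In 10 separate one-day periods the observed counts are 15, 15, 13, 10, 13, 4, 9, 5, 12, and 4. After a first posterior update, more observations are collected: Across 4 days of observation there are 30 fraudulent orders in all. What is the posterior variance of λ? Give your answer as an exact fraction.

142/441

Total count: 15 + 15 + 13 + 10 + 13 + 4 + 9 + 5 + 12 + 4 = 100.
Total exposure: 10 days.
After the first batch: Gamma(12 + 100, 7 + 10) = Gamma(112, 17).
Total count 30 over total exposure 4 days.
After the second batch: Gamma(112 + 30, 17 + 4) = Gamma(142, 21).
Posterior variance = α'/β'² = 142/441.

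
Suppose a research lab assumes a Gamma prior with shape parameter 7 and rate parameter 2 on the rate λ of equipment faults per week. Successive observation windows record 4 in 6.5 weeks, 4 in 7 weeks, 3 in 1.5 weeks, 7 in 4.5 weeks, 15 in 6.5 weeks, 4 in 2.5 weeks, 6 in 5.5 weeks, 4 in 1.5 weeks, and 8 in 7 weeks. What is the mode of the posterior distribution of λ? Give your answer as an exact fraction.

122/89

Total count: 4 + 4 + 3 + 7 + 15 + 4 + 6 + 4 + 8 = 55.
Total exposure: 6.5 + 7 + 1.5 + 4.5 + 6.5 + 2.5 + 5.5 + 1.5 + 7 = 42.5 weeks.
Conjugate update: add total count to the shape and total exposure to the rate, giving Gamma(62, 89/2).
Posterior mode = (α'−1)/β' = 61/(89/2) = 122/89.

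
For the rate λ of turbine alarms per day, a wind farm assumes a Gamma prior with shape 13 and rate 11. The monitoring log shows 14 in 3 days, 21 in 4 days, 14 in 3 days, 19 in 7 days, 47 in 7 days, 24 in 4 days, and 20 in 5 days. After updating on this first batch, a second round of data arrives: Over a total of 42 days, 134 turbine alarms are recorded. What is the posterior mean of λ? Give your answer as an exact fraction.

153/43

Total count: 14 + 21 + 14 + 19 + 47 + 24 + 20 = 159.
Total exposure: 3 + 4 + 3 + 7 + 7 + 4 + 5 = 33 days.
After the first batch: Gamma(13 + 159, 11 + 33) = Gamma(172, 44).
Total count 134 over total exposure 42 days.
After the second batch: Gamma(172 + 134, 44 + 42) = Gamma(306, 86).
Posterior mean = α'/β' = 306/86 = 153/43.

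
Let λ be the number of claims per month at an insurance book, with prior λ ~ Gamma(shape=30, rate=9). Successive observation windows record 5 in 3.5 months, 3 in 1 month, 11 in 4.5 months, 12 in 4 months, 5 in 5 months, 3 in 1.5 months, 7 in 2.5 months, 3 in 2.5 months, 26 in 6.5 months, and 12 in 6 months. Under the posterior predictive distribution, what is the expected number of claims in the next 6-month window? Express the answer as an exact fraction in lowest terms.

Total count: 5 + 3 + 11 + 12 + 5 + 3 + 7 + 3 + 26 + 12 = 87.
Total exposure: 3.5 + 1 + 4.5 + 4 + 5 + 1.5 + 2.5 + 2.5 + 6.5 + 6 = 37 months.
Posterior: α' = 30 + 87 = 117, β' = 9 + 37 = 46.
Predictive mean over a 6-month window = T·E[λ|data] = 6·117/46 = 351/23.

351/23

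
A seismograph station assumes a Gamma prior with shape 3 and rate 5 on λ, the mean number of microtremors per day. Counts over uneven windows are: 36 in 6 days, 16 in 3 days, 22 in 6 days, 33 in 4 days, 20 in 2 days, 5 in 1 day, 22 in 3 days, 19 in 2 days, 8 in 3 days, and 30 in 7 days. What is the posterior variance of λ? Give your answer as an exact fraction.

Total count: 36 + 16 + 22 + 33 + 20 + 5 + 22 + 19 + 8 + 30 = 211.
Total exposure: 6 + 3 + 6 + 4 + 2 + 1 + 3 + 2 + 3 + 7 = 37 days.
Gamma(α, β) with Poisson data over total exposure Σt gives posterior Gamma(α+Σx, β+Σt) = Gamma(214, 42).
Posterior variance = α'/β'² = 214/1764 = 107/882.

107/882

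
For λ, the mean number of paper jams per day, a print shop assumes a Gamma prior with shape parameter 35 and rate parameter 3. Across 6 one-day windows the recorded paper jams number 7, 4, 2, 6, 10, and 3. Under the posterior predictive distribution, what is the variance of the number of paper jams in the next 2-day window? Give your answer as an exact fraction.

Total count: 7 + 4 + 2 + 6 + 10 + 3 = 32.
Total exposure: 6 days.
Gamma(α, β) with Poisson data over total exposure Σt gives posterior Gamma(α+Σx, β+Σt) = Gamma(67, 9).
The posterior predictive for a window of length T is Negative Binomial with variance T·α'·(β'+T)/β'² = 2·67·11/81 = 1474/81.

1474/81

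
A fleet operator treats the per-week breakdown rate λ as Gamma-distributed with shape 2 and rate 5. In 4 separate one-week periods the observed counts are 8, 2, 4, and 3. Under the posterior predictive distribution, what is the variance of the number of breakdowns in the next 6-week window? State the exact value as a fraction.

190/9

Total count: 8 + 2 + 4 + 3 = 17.
Total exposure: 4 weeks.
Gamma(α, β) with Poisson data over total exposure Σt gives posterior Gamma(α+Σx, β+Σt) = Gamma(19, 9).
The posterior predictive for a window of length T is Negative Binomial with variance T·α'·(β'+T)/β'² = 6·19·15/81 = 190/9.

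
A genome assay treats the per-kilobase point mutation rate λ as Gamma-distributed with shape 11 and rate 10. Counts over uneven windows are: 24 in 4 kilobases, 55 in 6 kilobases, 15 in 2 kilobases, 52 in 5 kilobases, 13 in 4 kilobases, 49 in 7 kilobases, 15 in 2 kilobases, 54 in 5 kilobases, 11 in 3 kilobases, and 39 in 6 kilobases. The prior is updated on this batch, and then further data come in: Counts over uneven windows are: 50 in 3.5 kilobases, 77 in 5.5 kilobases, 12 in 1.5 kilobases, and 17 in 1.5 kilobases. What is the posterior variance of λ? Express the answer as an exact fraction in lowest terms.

Total count: 24 + 55 + 15 + 52 + 13 + 49 + 15 + 54 + 11 + 39 = 327.
Total exposure: 4 + 6 + 2 + 5 + 4 + 7 + 2 + 5 + 3 + 6 = 44 kilobases.
After the first batch: Gamma(11 + 327, 10 + 44) = Gamma(338, 54).
Total count: 50 + 77 + 12 + 17 = 156.
Total exposure: 3.5 + 5.5 + 1.5 + 1.5 = 12 kilobases.
After the second batch: Gamma(338 + 156, 54 + 12) = Gamma(494, 66).
Posterior variance = α'/β'² = 494/4356 = 247/2178.

247/2178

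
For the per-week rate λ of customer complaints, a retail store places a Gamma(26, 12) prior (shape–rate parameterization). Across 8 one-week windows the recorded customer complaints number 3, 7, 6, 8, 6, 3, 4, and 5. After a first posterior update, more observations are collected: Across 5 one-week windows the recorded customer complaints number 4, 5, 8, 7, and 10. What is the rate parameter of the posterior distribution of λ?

25

Total count: 3 + 7 + 6 + 8 + 6 + 3 + 4 + 5 = 42.
Total exposure: 8 weeks.
After the first batch: Gamma(26 + 42, 12 + 8) = Gamma(68, 20).
Total count: 4 + 5 + 8 + 7 + 10 = 34.
Total exposure: 5 weeks.
After the second batch: Gamma(68 + 34, 20 + 5) = Gamma(102, 25).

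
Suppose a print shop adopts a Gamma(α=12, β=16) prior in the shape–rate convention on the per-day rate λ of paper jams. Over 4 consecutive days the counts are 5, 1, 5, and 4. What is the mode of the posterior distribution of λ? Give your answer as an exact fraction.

Total count: 5 + 1 + 5 + 4 = 15.
Total exposure: 4 days.
By Gamma–Poisson conjugacy, the posterior is Gamma(α + Σx, β + Σt) = Gamma(12 + 15, 16 + 4) = Gamma(27, 20).
Posterior mode = (α'−1)/β' = 26/20 = 13/10.

13/10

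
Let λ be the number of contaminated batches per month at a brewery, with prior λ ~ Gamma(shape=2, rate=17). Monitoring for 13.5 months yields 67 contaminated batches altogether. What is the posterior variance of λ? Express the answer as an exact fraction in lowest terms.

276/3721

Total count 67 over total exposure 13.5 months.
The Gamma prior is conjugate for the Poisson rate, so λ | data ~ Gamma(2+67, 17+13.5) = Gamma(69, 61/2).
Posterior variance = α'/β'² = 69/(3721/4) = 276/3721.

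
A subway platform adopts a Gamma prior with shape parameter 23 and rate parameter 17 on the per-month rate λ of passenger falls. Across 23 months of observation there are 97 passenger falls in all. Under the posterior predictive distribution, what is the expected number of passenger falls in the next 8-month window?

Total count 97 over total exposure 23 months.
Posterior: α' = 23 + 97 = 120, β' = 17 + 23 = 40.
Predictive mean over an 8-month window = T·E[λ|data] = 8·120/40 = 24.

24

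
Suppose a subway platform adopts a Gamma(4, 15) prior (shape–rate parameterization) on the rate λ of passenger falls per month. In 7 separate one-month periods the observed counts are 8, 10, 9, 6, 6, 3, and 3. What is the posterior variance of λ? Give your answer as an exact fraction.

49/484

Total count: 8 + 10 + 9 + 6 + 6 + 3 + 3 = 45.
Total exposure: 7 months.
The Gamma prior is conjugate for the Poisson rate, so λ | data ~ Gamma(4+45, 15+7) = Gamma(49, 22).
Posterior variance = α'/β'² = 49/484.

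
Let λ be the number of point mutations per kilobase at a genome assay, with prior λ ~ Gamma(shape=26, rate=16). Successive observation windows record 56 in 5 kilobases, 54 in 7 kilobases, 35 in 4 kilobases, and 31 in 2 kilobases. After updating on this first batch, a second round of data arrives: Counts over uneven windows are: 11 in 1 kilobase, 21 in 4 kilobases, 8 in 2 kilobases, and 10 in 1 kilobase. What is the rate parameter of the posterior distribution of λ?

Total count: 56 + 54 + 35 + 31 = 176.
Total exposure: 5 + 7 + 4 + 2 = 18 kilobases.
After the first batch: Gamma(26 + 176, 16 + 18) = Gamma(202, 34).
Total count: 11 + 21 + 8 + 10 = 50.
Total exposure: 1 + 4 + 2 + 1 = 8 kilobases.
After the second batch: Gamma(202 + 50, 34 + 8) = Gamma(252, 42).

42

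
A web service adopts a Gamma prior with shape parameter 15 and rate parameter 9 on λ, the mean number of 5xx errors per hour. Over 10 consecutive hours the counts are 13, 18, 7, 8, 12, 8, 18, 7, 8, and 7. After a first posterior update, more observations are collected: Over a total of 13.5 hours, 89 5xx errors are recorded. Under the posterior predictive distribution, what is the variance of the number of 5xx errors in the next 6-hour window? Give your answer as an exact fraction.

Total count: 13 + 18 + 7 + 8 + 12 + 8 + 18 + 7 + 8 + 7 = 106.
Total exposure: 10 hours.
After the first batch: Gamma(15 + 106, 9 + 10) = Gamma(121, 19).
Total count 89 over total exposure 13.5 hours.
After the second batch: Gamma(121 + 89, 19 + 13.5) = Gamma(210, 65/2).
The posterior predictive for a window of length T is Negative Binomial with variance T·α'·(β'+T)/β'² = 6·210·(77/2)/(4225/4) = 38808/845.

38808/845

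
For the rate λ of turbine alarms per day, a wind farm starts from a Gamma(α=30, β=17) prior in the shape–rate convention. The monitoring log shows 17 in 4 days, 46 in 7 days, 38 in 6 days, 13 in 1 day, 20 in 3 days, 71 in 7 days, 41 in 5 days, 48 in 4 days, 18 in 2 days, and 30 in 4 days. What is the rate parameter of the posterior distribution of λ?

Total count: 17 + 46 + 38 + 13 + 20 + 71 + 41 + 48 + 18 + 30 = 342.
Total exposure: 4 + 7 + 6 + 1 + 3 + 7 + 5 + 4 + 2 + 4 = 43 days.
By Gamma–Poisson conjugacy, the posterior is Gamma(α + Σx, β + Σt) = Gamma(30 + 342, 17 + 43) = Gamma(372, 60).

60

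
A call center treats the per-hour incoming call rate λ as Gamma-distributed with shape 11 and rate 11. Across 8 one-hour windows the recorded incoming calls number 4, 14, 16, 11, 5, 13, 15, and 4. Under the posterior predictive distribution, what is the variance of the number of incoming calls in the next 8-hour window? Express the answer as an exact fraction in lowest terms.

20088/361

Total count: 4 + 14 + 16 + 11 + 5 + 13 + 15 + 4 = 82.
Total exposure: 8 hours.
By Gamma–Poisson conjugacy, the posterior is Gamma(α + Σx, β + Σt) = Gamma(11 + 82, 11 + 8) = Gamma(93, 19).
The posterior predictive for a window of length T is Negative Binomial with variance T·α'·(β'+T)/β'² = 8·93·27/361 = 20088/361.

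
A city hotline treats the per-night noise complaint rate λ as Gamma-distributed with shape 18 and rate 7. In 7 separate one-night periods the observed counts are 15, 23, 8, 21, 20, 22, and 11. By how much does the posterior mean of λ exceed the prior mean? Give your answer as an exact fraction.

Total count: 15 + 23 + 8 + 21 + 20 + 22 + 11 = 120.
Total exposure: 7 nights.
Conjugate update: add total count to the shape and total exposure to the rate, giving Gamma(138, 14).
Posterior mean = 138/14 = 69/7; prior mean = 18/7 = 18/7. Difference = 69/7 − 18/7 = 51/7.

51/7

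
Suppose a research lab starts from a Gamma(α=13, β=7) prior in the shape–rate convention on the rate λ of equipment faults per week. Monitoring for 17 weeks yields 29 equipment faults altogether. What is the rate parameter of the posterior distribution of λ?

Total count 29 over total exposure 17 weeks.
Gamma(α, β) with Poisson data over total exposure Σt gives posterior Gamma(α+Σx, β+Σt) = Gamma(42, 24).

24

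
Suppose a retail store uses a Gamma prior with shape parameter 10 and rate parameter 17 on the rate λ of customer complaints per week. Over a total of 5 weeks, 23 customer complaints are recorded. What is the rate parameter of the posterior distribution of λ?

22

Total count 23 over total exposure 5 weeks.
The Gamma prior is conjugate for the Poisson rate, so λ | data ~ Gamma(10+23, 17+5) = Gamma(33, 22).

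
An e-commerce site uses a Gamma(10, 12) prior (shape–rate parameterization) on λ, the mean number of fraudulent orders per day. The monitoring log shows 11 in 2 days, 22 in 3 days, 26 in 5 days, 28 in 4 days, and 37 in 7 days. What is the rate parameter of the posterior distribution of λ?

Total count: 11 + 22 + 26 + 28 + 37 = 124.
Total exposure: 2 + 3 + 5 + 4 + 7 = 21 days.
Gamma(α, β) with Poisson data over total exposure Σt gives posterior Gamma(α+Σx, β+Σt) = Gamma(134, 33).

33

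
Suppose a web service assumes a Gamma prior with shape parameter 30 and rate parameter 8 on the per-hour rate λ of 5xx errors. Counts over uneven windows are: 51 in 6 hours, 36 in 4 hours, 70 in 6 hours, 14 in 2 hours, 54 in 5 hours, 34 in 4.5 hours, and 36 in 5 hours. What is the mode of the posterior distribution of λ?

8

Total count: 51 + 36 + 70 + 14 + 54 + 34 + 36 = 295.
Total exposure: 6 + 4 + 6 + 2 + 5 + 4.5 + 5 = 32.5 hours.
The Gamma prior is conjugate for the Poisson rate, so λ | data ~ Gamma(30+295, 8+32.5) = Gamma(325, 81/2).
Posterior mode = (α'−1)/β' = 324/(81/2) = 8.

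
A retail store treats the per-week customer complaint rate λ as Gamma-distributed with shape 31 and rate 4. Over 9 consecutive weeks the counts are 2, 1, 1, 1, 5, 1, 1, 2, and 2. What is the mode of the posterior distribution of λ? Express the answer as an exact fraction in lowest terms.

Total count: 2 + 1 + 1 + 1 + 5 + 1 + 1 + 2 + 2 = 16.
Total exposure: 9 weeks.
Conjugate update: add total count to the shape and total exposure to the rate, giving Gamma(47, 13).
Posterior mode = (α'−1)/β' = 46/13.

46/13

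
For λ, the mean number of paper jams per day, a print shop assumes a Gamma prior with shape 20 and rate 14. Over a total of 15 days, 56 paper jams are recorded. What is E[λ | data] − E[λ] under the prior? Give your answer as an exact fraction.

Total count 56 over total exposure 15 days.
By Gamma–Poisson conjugacy, the posterior is Gamma(α + Σx, β + Σt) = Gamma(20 + 56, 14 + 15) = Gamma(76, 29).
Posterior mean = 76/29 = 76/29; prior mean = 20/14 = 10/7. Difference = 76/29 − 10/7 = 242/203.

242/203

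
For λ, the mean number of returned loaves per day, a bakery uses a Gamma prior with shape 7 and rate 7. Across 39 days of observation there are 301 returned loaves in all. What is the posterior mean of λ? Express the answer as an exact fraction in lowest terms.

Total count 301 over total exposure 39 days.
Conjugate update: add total count to the shape and total exposure to the rate, giving Gamma(308, 46).
Posterior mean = α'/β' = 308/46 = 154/23.

154/23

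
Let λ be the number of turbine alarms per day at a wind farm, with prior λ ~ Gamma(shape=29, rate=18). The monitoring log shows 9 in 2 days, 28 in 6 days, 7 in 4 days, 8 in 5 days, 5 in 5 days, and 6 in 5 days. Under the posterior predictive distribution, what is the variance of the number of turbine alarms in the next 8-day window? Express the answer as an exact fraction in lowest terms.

39008/2025

Total count: 9 + 28 + 7 + 8 + 5 + 6 = 63.
Total exposure: 2 + 6 + 4 + 5 + 5 + 5 = 27 days.
The Gamma prior is conjugate for the Poisson rate, so λ | data ~ Gamma(29+63, 18+27) = Gamma(92, 45).
The posterior predictive for a window of length T is Negative Binomial with variance T·α'·(β'+T)/β'² = 8·92·53/2025 = 39008/2025.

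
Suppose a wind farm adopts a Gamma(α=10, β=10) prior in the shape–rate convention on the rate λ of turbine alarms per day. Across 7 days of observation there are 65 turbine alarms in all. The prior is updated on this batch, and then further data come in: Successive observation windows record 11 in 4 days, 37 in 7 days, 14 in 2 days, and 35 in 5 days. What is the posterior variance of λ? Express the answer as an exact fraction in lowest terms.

Total count 65 over total exposure 7 days.
After the first batch: Gamma(10 + 65, 10 + 7) = Gamma(75, 17).
Total count: 11 + 37 + 14 + 35 = 97.
Total exposure: 4 + 7 + 2 + 5 = 18 days.
After the second batch: Gamma(75 + 97, 17 + 18) = Gamma(172, 35).
Posterior variance = α'/β'² = 172/1225.

172/1225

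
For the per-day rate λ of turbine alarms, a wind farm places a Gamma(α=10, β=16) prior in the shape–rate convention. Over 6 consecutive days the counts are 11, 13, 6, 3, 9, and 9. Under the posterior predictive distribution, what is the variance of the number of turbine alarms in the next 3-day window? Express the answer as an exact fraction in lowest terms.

Total count: 11 + 13 + 6 + 3 + 9 + 9 = 51.
Total exposure: 6 days.
By Gamma–Poisson conjugacy, the posterior is Gamma(α + Σx, β + Σt) = Gamma(10 + 51, 16 + 6) = Gamma(61, 22).
The posterior predictive for a window of length T is Negative Binomial with variance T·α'·(β'+T)/β'² = 3·61·25/484 = 4575/484.

4575/484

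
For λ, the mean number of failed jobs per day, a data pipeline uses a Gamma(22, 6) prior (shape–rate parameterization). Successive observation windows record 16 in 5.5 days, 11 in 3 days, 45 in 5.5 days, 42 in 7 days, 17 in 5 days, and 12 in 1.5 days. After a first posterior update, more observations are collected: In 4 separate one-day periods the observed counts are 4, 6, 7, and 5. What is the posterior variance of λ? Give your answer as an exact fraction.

748/5625

Total count: 16 + 11 + 45 + 42 + 17 + 12 = 143.
Total exposure: 5.5 + 3 + 5.5 + 7 + 5 + 1.5 = 27.5 days.
After the first batch: Gamma(22 + 143, 6 + 27.5) = Gamma(165, 67/2).
Total count: 4 + 6 + 7 + 5 = 22.
Total exposure: 4 days.
After the second batch: Gamma(165 + 22, 67/2 + 4) = Gamma(187, 75/2).
Posterior variance = α'/β'² = 187/(5625/4) = 748/5625.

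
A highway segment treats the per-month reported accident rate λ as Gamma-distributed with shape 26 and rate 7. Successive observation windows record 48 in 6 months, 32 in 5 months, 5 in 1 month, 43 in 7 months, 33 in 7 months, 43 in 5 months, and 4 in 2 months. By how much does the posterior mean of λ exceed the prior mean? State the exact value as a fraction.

Total count: 48 + 32 + 5 + 43 + 33 + 43 + 4 = 208.
Total exposure: 6 + 5 + 1 + 7 + 7 + 5 + 2 = 33 months.
Conjugate update: add total count to the shape and total exposure to the rate, giving Gamma(234, 40).
Posterior mean = 234/40 = 117/20; prior mean = 26/7 = 26/7. Difference = 117/20 − 26/7 = 299/140.

299/140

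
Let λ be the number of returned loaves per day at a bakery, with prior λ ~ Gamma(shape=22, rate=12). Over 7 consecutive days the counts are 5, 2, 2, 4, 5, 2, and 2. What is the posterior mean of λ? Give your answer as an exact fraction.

Total count: 5 + 2 + 2 + 4 + 5 + 2 + 2 = 22.
Total exposure: 7 days.
Gamma(α, β) with Poisson data over total exposure Σt gives posterior Gamma(α+Σx, β+Σt) = Gamma(44, 19).
Posterior mean = α'/β' = 44/19.

44/19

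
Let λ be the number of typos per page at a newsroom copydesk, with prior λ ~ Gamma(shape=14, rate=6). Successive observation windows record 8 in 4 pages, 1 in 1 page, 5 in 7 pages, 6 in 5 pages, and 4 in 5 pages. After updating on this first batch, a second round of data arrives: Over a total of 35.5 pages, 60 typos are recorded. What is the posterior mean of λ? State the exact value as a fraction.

196/127

Total count: 8 + 1 + 5 + 6 + 4 = 24.
Total exposure: 4 + 1 + 7 + 5 + 5 = 22 pages.
After the first batch: Gamma(14 + 24, 6 + 22) = Gamma(38, 28).
Total count 60 over total exposure 35.5 pages.
After the second batch: Gamma(38 + 60, 28 + 35.5) = Gamma(98, 127/2).
Posterior mean = α'/β' = 98/(127/2) = 196/127.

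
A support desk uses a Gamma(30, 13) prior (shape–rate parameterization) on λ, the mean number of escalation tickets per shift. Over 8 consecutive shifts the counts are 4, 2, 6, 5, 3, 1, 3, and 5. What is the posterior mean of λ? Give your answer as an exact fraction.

59/21

Total count: 4 + 2 + 6 + 5 + 3 + 1 + 3 + 5 = 29.
Total exposure: 8 shifts.
The Gamma prior is conjugate for the Poisson rate, so λ | data ~ Gamma(30+29, 13+8) = Gamma(59, 21).
Posterior mean = α'/β' = 59/21.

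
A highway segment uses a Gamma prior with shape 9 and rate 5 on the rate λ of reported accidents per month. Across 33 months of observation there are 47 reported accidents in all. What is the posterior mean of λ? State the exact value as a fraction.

Total count 47 over total exposure 33 months.
Conjugate update: add total count to the shape and total exposure to the rate, giving Gamma(56, 38).
Posterior mean = α'/β' = 56/38 = 28/19.

28/19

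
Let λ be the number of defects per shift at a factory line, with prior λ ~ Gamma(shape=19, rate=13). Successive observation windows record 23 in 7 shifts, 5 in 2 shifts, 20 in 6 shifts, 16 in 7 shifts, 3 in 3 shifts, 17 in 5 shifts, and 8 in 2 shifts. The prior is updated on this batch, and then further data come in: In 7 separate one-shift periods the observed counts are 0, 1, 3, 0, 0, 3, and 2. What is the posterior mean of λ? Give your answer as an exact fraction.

Total count: 23 + 5 + 20 + 16 + 3 + 17 + 8 = 92.
Total exposure: 7 + 2 + 6 + 7 + 3 + 5 + 2 = 32 shifts.
After the first batch: Gamma(19 + 92, 13 + 32) = Gamma(111, 45).
Total count: 0 + 1 + 3 + 0 + 0 + 3 + 2 = 9.
Total exposure: 7 shifts.
After the second batch: Gamma(111 + 9, 45 + 7) = Gamma(120, 52).
Posterior mean = α'/β' = 120/52 = 30/13.

30/13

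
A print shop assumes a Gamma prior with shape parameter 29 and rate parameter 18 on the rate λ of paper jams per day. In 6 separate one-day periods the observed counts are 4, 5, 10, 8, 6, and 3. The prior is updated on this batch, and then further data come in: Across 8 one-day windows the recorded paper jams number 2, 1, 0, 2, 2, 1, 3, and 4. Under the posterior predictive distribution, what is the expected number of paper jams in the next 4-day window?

10

Total count: 4 + 5 + 10 + 8 + 6 + 3 = 36.
Total exposure: 6 days.
After the first batch: Gamma(29 + 36, 18 + 6) = Gamma(65, 24).
Total count: 2 + 1 + 0 + 2 + 2 + 1 + 3 + 4 = 15.
Total exposure: 8 days.
After the second batch: Gamma(65 + 15, 24 + 8) = Gamma(80, 32).
Predictive mean over a 4-day window = T·E[λ|data] = 4·80/32 = 10.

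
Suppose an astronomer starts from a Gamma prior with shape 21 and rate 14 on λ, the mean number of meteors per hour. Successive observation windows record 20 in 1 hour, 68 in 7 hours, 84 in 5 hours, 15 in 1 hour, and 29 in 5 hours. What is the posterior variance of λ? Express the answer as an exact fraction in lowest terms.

79/363

Total count: 20 + 68 + 84 + 15 + 29 = 216.
Total exposure: 1 + 7 + 5 + 1 + 5 = 19 hours.
Posterior: α' = 21 + 216 = 237, β' = 14 + 19 = 33.
Posterior variance = α'/β'² = 237/1089 = 79/363.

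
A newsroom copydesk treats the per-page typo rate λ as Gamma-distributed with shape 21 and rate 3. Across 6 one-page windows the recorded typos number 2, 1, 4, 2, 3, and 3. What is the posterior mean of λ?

4

Total count: 2 + 1 + 4 + 2 + 3 + 3 = 15.
Total exposure: 6 pages.
The Gamma prior is conjugate for the Poisson rate, so λ | data ~ Gamma(21+15, 3+6) = Gamma(36, 9).
Posterior mean = α'/β' = 36/9 = 4.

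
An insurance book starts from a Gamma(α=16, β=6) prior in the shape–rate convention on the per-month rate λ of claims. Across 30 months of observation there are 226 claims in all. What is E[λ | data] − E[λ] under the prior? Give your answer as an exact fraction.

Total count 226 over total exposure 30 months.
The Gamma prior is conjugate for the Poisson rate, so λ | data ~ Gamma(16+226, 6+30) = Gamma(242, 36).
Posterior mean = 242/36 = 121/18; prior mean = 16/6 = 8/3. Difference = 121/18 − 8/3 = 73/18.

73/18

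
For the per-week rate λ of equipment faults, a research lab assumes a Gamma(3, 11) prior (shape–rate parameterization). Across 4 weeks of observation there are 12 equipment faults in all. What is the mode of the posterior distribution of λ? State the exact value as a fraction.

Total count 12 over total exposure 4 weeks.
Conjugate update: add total count to the shape and total exposure to the rate, giving Gamma(15, 15).
Posterior mode = (α'−1)/β' = 14/15.

14/15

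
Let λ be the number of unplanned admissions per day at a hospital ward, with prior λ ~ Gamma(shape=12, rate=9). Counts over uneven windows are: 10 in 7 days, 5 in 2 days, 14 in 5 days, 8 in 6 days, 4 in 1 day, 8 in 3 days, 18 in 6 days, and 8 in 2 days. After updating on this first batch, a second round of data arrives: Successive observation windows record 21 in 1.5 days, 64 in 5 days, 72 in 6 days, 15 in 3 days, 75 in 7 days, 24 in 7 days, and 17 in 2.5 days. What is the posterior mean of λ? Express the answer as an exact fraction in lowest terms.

Total count: 10 + 5 + 14 + 8 + 4 + 8 + 18 + 8 = 75.
Total exposure: 7 + 2 + 5 + 6 + 1 + 3 + 6 + 2 = 32 days.
After the first batch: Gamma(12 + 75, 9 + 32) = Gamma(87, 41).
Total count: 21 + 64 + 72 + 15 + 75 + 24 + 17 = 288.
Total exposure: 1.5 + 5 + 6 + 3 + 7 + 7 + 2.5 = 32 days.
After the second batch: Gamma(87 + 288, 41 + 32) = Gamma(375, 73).
Posterior mean = α'/β' = 375/73.

375/73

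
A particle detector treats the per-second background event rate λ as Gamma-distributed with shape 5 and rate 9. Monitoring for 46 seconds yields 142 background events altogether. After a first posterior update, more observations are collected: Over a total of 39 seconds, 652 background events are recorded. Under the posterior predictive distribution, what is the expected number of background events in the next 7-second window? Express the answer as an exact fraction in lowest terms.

119/2

Total count 142 over total exposure 46 seconds.
After the first batch: Gamma(5 + 142, 9 + 46) = Gamma(147, 55).
Total count 652 over total exposure 39 seconds.
After the second batch: Gamma(147 + 652, 55 + 39) = Gamma(799, 94).
Predictive mean over a 7-second window = T·E[λ|data] = 7·799/94 = 119/2.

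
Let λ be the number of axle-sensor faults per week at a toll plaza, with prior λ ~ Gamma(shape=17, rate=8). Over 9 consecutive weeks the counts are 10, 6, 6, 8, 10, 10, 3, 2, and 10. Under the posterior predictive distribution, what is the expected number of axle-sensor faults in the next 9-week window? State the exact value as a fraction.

738/17

Total count: 10 + 6 + 6 + 8 + 10 + 10 + 3 + 2 + 10 = 65.
Total exposure: 9 weeks.
Posterior: α' = 17 + 65 = 82, β' = 8 + 9 = 17.
Predictive mean over a 9-week window = T·E[λ|data] = 9·82/17 = 738/17.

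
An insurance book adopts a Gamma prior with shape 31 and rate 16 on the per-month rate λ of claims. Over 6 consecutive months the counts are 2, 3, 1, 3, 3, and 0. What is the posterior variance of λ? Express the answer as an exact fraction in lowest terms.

43/484

Total count: 2 + 3 + 1 + 3 + 3 + 0 = 12.
Total exposure: 6 months.
By Gamma–Poisson conjugacy, the posterior is Gamma(α + Σx, β + Σt) = Gamma(31 + 12, 16 + 6) = Gamma(43, 22).
Posterior variance = α'/β'² = 43/484.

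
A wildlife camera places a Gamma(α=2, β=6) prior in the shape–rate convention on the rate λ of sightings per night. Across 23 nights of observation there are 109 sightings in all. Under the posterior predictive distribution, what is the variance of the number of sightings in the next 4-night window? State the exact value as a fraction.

Total count 109 over total exposure 23 nights.
The Gamma prior is conjugate for the Poisson rate, so λ | data ~ Gamma(2+109, 6+23) = Gamma(111, 29).
The posterior predictive for a window of length T is Negative Binomial with variance T·α'·(β'+T)/β'² = 4·111·33/841 = 14652/841.

14652/841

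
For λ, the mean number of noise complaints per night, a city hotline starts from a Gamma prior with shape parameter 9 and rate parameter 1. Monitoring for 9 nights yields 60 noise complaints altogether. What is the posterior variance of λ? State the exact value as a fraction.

69/100

Total count 60 over total exposure 9 nights.
By Gamma–Poisson conjugacy, the posterior is Gamma(α + Σx, β + Σt) = Gamma(9 + 60, 1 + 9) = Gamma(69, 10).
Posterior variance = α'/β'² = 69/100.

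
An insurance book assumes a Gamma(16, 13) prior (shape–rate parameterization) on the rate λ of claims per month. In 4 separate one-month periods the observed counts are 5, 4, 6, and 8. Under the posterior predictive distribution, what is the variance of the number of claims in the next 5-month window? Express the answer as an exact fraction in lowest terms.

Total count: 5 + 4 + 6 + 8 = 23.
Total exposure: 4 months.
Posterior: α' = 16 + 23 = 39, β' = 13 + 4 = 17.
The posterior predictive for a window of length T is Negative Binomial with variance T·α'·(β'+T)/β'² = 5·39·22/289 = 4290/289.

4290/289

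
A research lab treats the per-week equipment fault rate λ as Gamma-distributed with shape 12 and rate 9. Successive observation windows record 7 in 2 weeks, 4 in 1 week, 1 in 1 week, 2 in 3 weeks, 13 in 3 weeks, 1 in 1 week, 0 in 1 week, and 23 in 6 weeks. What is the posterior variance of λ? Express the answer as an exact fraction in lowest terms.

Total count: 7 + 4 + 1 + 2 + 13 + 1 + 0 + 23 = 51.
Total exposure: 2 + 1 + 1 + 3 + 3 + 1 + 1 + 6 = 18 weeks.
Conjugate update: add total count to the shape and total exposure to the rate, giving Gamma(63, 27).
Posterior variance = α'/β'² = 63/729 = 7/81.

7/81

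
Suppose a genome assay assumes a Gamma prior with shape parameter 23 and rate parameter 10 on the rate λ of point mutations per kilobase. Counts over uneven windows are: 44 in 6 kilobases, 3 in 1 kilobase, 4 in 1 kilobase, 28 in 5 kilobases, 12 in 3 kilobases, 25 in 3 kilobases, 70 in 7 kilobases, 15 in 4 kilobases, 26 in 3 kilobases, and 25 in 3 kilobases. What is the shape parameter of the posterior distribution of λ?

Total count: 44 + 3 + 4 + 28 + 12 + 25 + 70 + 15 + 26 + 25 = 252.
Total exposure: 6 + 1 + 1 + 5 + 3 + 3 + 7 + 4 + 3 + 3 = 36 kilobases.
Gamma(α, β) with Poisson data over total exposure Σt gives posterior Gamma(α+Σx, β+Σt) = Gamma(275, 46).

275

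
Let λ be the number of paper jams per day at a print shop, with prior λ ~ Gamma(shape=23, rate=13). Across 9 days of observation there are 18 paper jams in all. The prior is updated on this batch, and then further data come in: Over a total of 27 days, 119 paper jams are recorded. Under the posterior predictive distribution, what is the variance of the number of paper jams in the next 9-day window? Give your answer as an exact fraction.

83520/2401

Total count 18 over total exposure 9 days.
After the first batch: Gamma(23 + 18, 13 + 9) = Gamma(41, 22).
Total count 119 over total exposure 27 days.
After the second batch: Gamma(41 + 119, 22 + 27) = Gamma(160, 49).
The posterior predictive for a window of length T is Negative Binomial with variance T·α'·(β'+T)/β'² = 9·160·58/2401 = 83520/2401.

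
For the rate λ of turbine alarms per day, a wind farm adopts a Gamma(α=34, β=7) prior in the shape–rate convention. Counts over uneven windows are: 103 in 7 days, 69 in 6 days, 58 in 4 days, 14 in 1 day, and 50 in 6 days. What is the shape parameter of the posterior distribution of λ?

328

Total count: 103 + 69 + 58 + 14 + 50 = 294.
Total exposure: 7 + 6 + 4 + 1 + 6 = 24 days.
By Gamma–Poisson conjugacy, the posterior is Gamma(α + Σx, β + Σt) = Gamma(34 + 294, 7 + 24) = Gamma(328, 31).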